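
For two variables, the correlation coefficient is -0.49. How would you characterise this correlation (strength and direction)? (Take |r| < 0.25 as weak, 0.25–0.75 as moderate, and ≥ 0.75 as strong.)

r = -0.49 < 0 so the relationship is negative.
|r| = 0.49, which falls in the moderate range.

moderate negative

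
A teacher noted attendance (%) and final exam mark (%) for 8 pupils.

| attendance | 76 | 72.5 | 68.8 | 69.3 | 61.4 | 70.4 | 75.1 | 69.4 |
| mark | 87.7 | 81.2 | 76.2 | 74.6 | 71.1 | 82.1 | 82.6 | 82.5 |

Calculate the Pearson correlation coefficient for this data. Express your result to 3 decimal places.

0.869

n = 8, Σx = 562.9, Σy = 638, Σx² = 39750.67, Σy² = 51080.96, Σxy = 45038.68
nΣxy − ΣxΣy = 360309.44 − 359130.2 = 1179.24
nΣx² − (Σx)² = 318005.36 − 316856.41 = 1148.95; nΣy² − (Σy)² = 408647.68 − 407044 = 1603.68
r = 1179.24 / √(1148.95 × 1603.68) = 1179.24 / 1357.4049 ≈ 0.869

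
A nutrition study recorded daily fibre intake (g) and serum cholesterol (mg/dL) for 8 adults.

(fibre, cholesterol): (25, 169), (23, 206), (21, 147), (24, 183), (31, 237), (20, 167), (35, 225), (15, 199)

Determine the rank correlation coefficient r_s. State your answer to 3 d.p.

Rank fibre: 6, 4, 3, 5, 7, 2, 8, 1
Rank cholesterol: 3, 6, 1, 4, 8, 2, 7, 5
d = rank(fibre) − rank(cholesterol): 3, -2, 2, 1, -1, 0, 1, -4; Σd² = 36
ρ = 1 − 6Σd² / [n(n²−1)] = 1 − 6×36 / (8×63) = 1 − 216/504 ≈ 0.571

0.571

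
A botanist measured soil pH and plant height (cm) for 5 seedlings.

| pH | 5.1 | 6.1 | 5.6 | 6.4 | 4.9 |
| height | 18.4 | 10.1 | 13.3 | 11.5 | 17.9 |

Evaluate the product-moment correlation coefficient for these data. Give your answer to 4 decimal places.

-0.9306

n = 5, Σx = 28.1, Σy = 71.2, Σx² = 159.55, Σy² = 1070.12, Σxy = 391.24
nΣxy − ΣxΣy = 1956.2 − 2000.72 = -44.52
nΣx² − (Σx)² = 797.75 − 789.61 = 8.14; nΣy² − (Σy)² = 5350.6 − 5069.44 = 281.16
r = -44.52 / √(8.14 × 281.16) = -44.52 / 47.8398 ≈ -0.9306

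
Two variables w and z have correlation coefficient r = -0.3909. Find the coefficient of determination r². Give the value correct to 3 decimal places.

r² = (-0.3909)² = 0.153

0.153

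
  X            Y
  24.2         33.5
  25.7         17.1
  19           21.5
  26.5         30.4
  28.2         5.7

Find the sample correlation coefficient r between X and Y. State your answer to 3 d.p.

n = 5, ΣX = 123.6, ΣY = 108.2, ΣX² = 3104.62, ΣY² = 2833.56, ΣXY = 2625.01
nΣXY − ΣXΣY = 13125.05 − 13373.52 = -248.47
nΣX² − (ΣX)² = 15523.1 − 15276.96 = 246.14; nΣY² − (ΣY)² = 14167.8 − 11707.24 = 2460.56
r = -248.47 / √(246.14 × 2460.56) = -248.47 / 778.2302 ≈ -0.319

-0.319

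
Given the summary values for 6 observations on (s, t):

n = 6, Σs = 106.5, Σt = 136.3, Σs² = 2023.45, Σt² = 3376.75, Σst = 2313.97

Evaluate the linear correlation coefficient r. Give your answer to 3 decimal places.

r = (nΣst − ΣsΣt) / √[(nΣs² − (Σs)²)(nΣt² − (Σt)²)]
Numerator: 6×2313.97 − 106.5×136.3 = -632.13
Denominator: √[(12140.7 − 11342.25)(20260.5 − 18577.69)] = √[798.45 × 1682.81] = 1159.1547
r = -632.13 / 1159.1547 ≈ -0.545

-0.545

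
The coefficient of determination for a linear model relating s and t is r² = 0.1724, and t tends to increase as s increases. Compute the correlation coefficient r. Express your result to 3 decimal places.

0.415

|r| = √0.1724 = 0.415
The association is positive, so r = 0.415.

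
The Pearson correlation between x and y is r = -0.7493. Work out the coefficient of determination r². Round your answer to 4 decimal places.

r² = (-0.7493)² = 0.5615

0.5615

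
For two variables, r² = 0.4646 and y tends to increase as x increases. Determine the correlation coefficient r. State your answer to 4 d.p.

0.6816

|r| = √0.4646 = 0.6816
The association is positive, so r = 0.6816.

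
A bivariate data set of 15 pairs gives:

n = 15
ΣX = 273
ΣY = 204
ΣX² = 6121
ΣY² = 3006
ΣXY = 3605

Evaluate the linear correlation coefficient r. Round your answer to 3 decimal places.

-0.209

r = (nΣXY − ΣXΣY) / √[(nΣX² − (ΣX)²)(nΣY² − (ΣY)²)]
Numerator: 15×3605 − 273×204 = -1617
Denominator: √[(91815 − 74529)(45090 − 41616)] = √[17286 × 3474] = 7749.2944
r = -1617 / 7749.2944 ≈ -0.209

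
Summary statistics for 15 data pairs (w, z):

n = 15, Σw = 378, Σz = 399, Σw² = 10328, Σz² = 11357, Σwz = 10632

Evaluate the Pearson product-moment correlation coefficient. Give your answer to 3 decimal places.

r = (nΣwz − ΣwΣz) / √[(nΣw² − (Σw)²)(nΣz² − (Σz)²)]
Numerator: 15×10632 − 378×399 = 8658
Denominator: √[(154920 − 142884)(170355 − 159201)] = √[12036 × 11154] = 11586.6105
r = 8658 / 11586.6105 ≈ 0.747

0.747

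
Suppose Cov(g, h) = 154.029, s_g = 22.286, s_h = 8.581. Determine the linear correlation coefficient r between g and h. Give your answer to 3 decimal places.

r = Cov(g,h) / (s_g · s_h) = 154.029 / (22.286 × 8.581)
  = 154.029 / 191.2362 ≈ 0.805

0.805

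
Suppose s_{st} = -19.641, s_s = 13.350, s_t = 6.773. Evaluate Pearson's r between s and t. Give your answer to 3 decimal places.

r = Cov(s,t) / (s_s · s_t) = -19.641 / (13.350 × 6.773)
  = -19.641 / 90.4195 ≈ -0.217

-0.217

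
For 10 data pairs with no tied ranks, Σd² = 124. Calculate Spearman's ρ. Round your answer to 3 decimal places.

0.248

ρ = 1 − 6Σd² / [n(n²−1)] = 1 − 6×124 / (10×99)
  = 1 − 744/990 = 1 − 0.7515 ≈ 0.248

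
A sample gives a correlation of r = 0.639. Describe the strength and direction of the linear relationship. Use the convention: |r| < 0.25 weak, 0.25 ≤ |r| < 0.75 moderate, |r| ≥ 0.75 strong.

r = 0.639 > 0 so the relationship is positive.
|r| = 0.639, which falls in the moderate range.

moderate positive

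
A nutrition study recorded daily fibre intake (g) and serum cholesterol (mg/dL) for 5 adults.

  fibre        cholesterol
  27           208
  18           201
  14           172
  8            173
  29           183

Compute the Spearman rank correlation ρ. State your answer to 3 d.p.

Rank fibre: 4, 3, 2, 1, 5
Rank cholesterol: 5, 4, 1, 2, 3
d = rank(fibre) − rank(cholesterol): -1, -1, 1, -1, 2; Σd² = 8
ρ = 1 − 6Σd² / [n(n²−1)] = 1 − 6×8 / (5×24) = 1 − 48/120 ≈ 0.600

0.600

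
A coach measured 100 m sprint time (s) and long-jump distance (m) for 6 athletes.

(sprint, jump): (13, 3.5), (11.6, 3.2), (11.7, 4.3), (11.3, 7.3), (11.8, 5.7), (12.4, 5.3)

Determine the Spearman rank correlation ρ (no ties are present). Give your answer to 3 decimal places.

Rank sprint: 6, 2, 3, 1, 4, 5
Rank jump: 2, 1, 3, 6, 5, 4
d = rank(sprint) − rank(jump): 4, 1, 0, -5, -1, 1; Σd² = 44
ρ = 1 − 6Σd² / [n(n²−1)] = 1 − 6×44 / (6×35) = 1 − 264/210 ≈ -0.257

-0.257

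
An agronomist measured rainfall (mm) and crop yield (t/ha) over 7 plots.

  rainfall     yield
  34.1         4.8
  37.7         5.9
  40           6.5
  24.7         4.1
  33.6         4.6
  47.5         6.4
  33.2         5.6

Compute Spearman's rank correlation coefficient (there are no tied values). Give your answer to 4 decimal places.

0.8571

Rank rainfall: 4, 5, 6, 1, 3, 7, 2
Rank yield: 3, 5, 7, 1, 2, 6, 4
d = rank(rainfall) − rank(yield): 1, 0, -1, 0, 1, 1, -2; Σd² = 8
ρ = 1 − 6Σd² / [n(n²−1)] = 1 − 6×8 / (7×48) = 1 − 48/336 ≈ 0.8571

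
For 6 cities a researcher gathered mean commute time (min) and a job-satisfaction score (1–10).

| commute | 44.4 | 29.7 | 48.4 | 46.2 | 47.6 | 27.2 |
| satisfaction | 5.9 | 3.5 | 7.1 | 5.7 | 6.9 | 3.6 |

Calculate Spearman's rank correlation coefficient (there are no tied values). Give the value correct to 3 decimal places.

Rank commute: 3, 2, 6, 4, 5, 1
Rank satisfaction: 4, 1, 6, 3, 5, 2
d = rank(commute) − rank(satisfaction): -1, 1, 0, 1, 0, -1; Σd² = 4
ρ = 1 − 6Σd² / [n(n²−1)] = 1 − 6×4 / (6×35) = 1 − 24/210 ≈ 0.886

0.886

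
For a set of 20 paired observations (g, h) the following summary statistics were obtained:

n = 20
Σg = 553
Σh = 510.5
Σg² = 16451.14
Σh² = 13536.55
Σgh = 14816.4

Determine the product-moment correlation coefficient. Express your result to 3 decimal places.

0.915

r = (nΣgh − ΣgΣh) / √[(nΣg² − (Σg)²)(nΣh² − (Σh)²)]
Numerator: 20×14816.4 − 553×510.5 = 14021.5
Denominator: √[(329022.8 − 305809)(270731 − 260610.25)] = √[23213.8 × 10120.75] = 15327.7874
r = 14021.5 / 15327.7874 ≈ 0.915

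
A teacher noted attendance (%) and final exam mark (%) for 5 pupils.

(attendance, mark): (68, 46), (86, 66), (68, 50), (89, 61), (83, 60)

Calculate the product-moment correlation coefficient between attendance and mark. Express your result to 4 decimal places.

0.9343

n = 5, Σx = 394, Σy = 283, Σx² = 31454, Σy² = 16293, Σxy = 22613
nΣxy − ΣxΣy = 113065 − 111502 = 1563
nΣx² − (Σx)² = 157270 − 155236 = 2034; nΣy² − (Σy)² = 81465 − 80089 = 1376
r = 1563 / √(2034 × 1376) = 1563 / 1672.9567 ≈ 0.9343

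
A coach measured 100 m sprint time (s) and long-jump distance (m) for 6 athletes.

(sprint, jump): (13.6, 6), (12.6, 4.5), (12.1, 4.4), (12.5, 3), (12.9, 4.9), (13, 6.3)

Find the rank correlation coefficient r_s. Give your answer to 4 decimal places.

Rank sprint: 6, 3, 1, 2, 4, 5
Rank jump: 5, 3, 2, 1, 4, 6
d = rank(sprint) − rank(jump): 1, 0, -1, 1, 0, -1; Σd² = 4
ρ = 1 − 6Σd² / [n(n²−1)] = 1 − 6×4 / (6×35) = 1 − 24/210 ≈ 0.8857

0.8857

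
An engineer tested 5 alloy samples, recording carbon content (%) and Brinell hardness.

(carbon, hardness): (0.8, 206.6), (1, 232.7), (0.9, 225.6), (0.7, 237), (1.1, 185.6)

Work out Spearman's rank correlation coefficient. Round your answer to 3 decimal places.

-0.600

Rank carbon: 2, 4, 3, 1, 5
Rank hardness: 2, 4, 3, 5, 1
d = rank(carbon) − rank(hardness): 0, 0, 0, -4, 4; Σd² = 32
ρ = 1 − 6Σd² / [n(n²−1)] = 1 − 6×32 / (5×24) = 1 − 192/120 ≈ -0.600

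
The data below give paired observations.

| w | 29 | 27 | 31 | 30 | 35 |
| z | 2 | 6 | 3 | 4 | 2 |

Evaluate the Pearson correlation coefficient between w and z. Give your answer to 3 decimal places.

-0.695

n = 5, Σw = 152, Σz = 17, Σw² = 4656, Σz² = 69, Σwz = 503
nΣwz − ΣwΣz = 2515 − 2584 = -69
nΣw² − (Σw)² = 23280 − 23104 = 176; nΣz² − (Σz)² = 345 − 289 = 56
r = -69 / √(176 × 56) = -69 / 99.2774 ≈ -0.695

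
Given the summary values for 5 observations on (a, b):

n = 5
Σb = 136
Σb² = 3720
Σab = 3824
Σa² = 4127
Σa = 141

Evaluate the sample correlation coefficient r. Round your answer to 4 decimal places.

-0.2000

r = (nΣab − ΣaΣb) / √[(nΣa² − (Σa)²)(nΣb² − (Σb)²)]
Numerator: 5×3824 − 141×136 = -56
Denominator: √[(20635 − 19881)(18600 − 18496)] = √[754 × 104] = 280.0286
r = -56 / 280.0286 ≈ -0.2000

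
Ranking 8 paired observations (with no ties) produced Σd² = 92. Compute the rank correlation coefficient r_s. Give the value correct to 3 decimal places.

-0.095

ρ = 1 − 6Σd² / [n(n²−1)] = 1 − 6×92 / (8×63)
  = 1 − 552/504 = 1 − 1.0952 ≈ -0.095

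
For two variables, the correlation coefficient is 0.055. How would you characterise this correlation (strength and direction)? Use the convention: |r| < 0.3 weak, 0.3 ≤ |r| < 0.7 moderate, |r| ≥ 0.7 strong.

weak positive

r = 0.055 > 0 so the relationship is positive.
|r| = 0.055, which falls in the weak range.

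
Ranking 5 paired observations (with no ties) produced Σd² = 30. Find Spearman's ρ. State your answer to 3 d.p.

-0.500

ρ = 1 − 6Σd² / [n(n²−1)] = 1 − 6×30 / (5×24)
  = 1 − 180/120 = 1 − 1.5000 ≈ -0.500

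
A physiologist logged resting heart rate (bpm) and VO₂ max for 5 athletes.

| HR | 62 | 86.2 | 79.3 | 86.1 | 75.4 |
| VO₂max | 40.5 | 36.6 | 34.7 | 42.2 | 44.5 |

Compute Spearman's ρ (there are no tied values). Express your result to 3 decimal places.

-0.300

Rank HR: 1, 5, 3, 4, 2
Rank VO₂max: 3, 2, 1, 4, 5
d = rank(HR) − rank(VO₂max): -2, 3, 2, 0, -3; Σd² = 26
ρ = 1 − 6Σd² / [n(n²−1)] = 1 − 6×26 / (5×24) = 1 − 156/120 ≈ -0.300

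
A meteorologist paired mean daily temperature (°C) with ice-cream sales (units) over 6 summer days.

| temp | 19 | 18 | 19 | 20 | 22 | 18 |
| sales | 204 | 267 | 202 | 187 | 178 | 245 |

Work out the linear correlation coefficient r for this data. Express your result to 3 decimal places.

n = 6, Σx = 116, Σy = 1283, Σx² = 2254, Σy² = 280387, Σxy = 24586
nΣxy − ΣxΣy = 147516 − 148828 = -1312
nΣx² − (Σx)² = 13524 − 13456 = 68; nΣy² − (Σy)² = 1682322 − 1646089 = 36233
r = -1312 / √(68 × 36233) = -1312 / 1569.6637 ≈ -0.836

-0.836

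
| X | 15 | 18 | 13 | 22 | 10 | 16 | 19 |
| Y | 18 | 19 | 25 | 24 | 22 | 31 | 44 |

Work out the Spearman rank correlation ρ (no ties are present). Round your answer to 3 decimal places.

0.286

Rank X: 3, 5, 2, 7, 1, 4, 6
Rank Y: 1, 2, 5, 4, 3, 6, 7
d = rank(X) − rank(Y): 2, 3, -3, 3, -2, -2, -1; Σd² = 40
ρ = 1 − 6Σd² / [n(n²−1)] = 1 − 6×40 / (7×48) = 1 − 240/336 ≈ 0.286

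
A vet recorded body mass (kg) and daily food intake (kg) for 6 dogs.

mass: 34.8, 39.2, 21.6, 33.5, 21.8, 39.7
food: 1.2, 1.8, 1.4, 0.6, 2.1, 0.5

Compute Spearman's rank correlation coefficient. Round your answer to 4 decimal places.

Rank mass: 4, 5, 1, 3, 2, 6
Rank food: 3, 5, 4, 2, 6, 1
d = rank(mass) − rank(food): 1, 0, -3, 1, -4, 5; Σd² = 52
ρ = 1 − 6Σd² / [n(n²−1)] = 1 − 6×52 / (6×35) = 1 − 312/210 ≈ -0.4857

-0.4857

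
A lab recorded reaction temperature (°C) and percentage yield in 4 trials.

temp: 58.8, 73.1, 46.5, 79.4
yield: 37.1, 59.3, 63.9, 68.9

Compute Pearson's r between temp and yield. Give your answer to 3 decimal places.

n = 4, Σx = 257.8, Σy = 229.2, Σx² = 17267.66, Σy² = 13723.32, Σxy = 14958.32
nΣxy − ΣxΣy = 59833.28 − 59087.76 = 745.52
nΣx² − (Σx)² = 69070.64 − 66460.84 = 2609.8; nΣy² − (Σy)² = 54893.28 − 52532.64 = 2360.64
r = 745.52 / √(2609.8 × 2360.64) = 745.52 / 2482.0955 ≈ 0.300

0.300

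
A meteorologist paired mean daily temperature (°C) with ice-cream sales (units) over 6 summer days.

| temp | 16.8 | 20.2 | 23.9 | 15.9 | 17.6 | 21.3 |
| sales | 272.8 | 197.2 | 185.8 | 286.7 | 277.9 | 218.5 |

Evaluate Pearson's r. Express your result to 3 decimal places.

-0.935

n = 6, Σx = 115.7, Σy = 1438.9, Σx² = 2277.75, Σy² = 354996.87, Σxy = 27110.72
nΣxy − ΣxΣy = 162664.32 − 166480.73 = -3816.41
nΣx² − (Σx)² = 13666.5 − 13386.49 = 280.01; nΣy² − (Σy)² = 2129981.22 − 2070433.21 = 59548.01
r = -3816.41 / √(280.01 × 59548.01) = -3816.41 / 4083.3856 ≈ -0.935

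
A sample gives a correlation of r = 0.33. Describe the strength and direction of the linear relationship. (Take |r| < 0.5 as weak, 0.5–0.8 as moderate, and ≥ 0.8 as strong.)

weak positive

r = 0.33 > 0 so the relationship is positive.
|r| = 0.33, which falls in the weak range.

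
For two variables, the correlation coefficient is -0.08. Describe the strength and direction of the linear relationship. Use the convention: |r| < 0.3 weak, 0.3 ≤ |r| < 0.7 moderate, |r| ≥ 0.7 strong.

r = -0.08 < 0 so the relationship is negative.
|r| = 0.08, which falls in the weak range.

weak negative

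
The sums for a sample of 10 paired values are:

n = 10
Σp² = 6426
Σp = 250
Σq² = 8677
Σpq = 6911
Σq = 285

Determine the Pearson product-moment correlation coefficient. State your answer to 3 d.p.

r = (nΣpq − ΣpΣq) / √[(nΣp² − (Σp)²)(nΣq² − (Σq)²)]
Numerator: 10×6911 − 250×285 = -2140
Denominator: √[(64260 − 62500)(86770 − 81225)] = √[1760 × 5545] = 3123.9718
r = -2140 / 3123.9718 ≈ -0.685

-0.685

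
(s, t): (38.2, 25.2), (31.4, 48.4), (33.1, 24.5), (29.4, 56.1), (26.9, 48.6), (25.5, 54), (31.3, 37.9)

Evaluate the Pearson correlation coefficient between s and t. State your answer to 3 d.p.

n = 7, Σs = 215.8, Σt = 294.7, Σs² = 6758.72, Σt² = 13439.43, Σst = 8813.3
nΣst − ΣsΣt = 61693.1 − 63596.26 = -1903.16
nΣs² − (Σs)² = 47311.04 − 46569.64 = 741.4; nΣt² − (Σt)² = 94076.01 − 86848.09 = 7227.92
r = -1903.16 / √(741.4 × 7227.92) = -1903.16 / 2314.9039 ≈ -0.822

-0.822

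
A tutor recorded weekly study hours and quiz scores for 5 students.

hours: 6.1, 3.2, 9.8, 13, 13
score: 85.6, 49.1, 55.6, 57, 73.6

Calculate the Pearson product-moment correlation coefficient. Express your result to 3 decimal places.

n = 5, Σx = 45.1, Σy = 320.9, Σx² = 481.49, Σy² = 21495.49, Σxy = 2921.96
nΣxy − ΣxΣy = 14609.8 − 14472.59 = 137.21
nΣx² − (Σx)² = 2407.45 − 2034.01 = 373.44; nΣy² − (Σy)² = 107477.45 − 102976.81 = 4500.64
r = 137.21 / √(373.44 × 4500.64) = 137.21 / 1296.4255 ≈ 0.106

0.106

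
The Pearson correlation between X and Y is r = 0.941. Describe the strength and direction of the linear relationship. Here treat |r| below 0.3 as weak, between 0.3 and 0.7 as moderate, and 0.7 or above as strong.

strong positive

r = 0.941 > 0 so the relationship is positive.
|r| = 0.941, which falls in the strong range.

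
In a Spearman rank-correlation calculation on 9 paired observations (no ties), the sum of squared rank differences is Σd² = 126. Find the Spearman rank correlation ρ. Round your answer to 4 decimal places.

ρ = 1 − 6Σd² / [n(n²−1)] = 1 − 6×126 / (9×80)
  = 1 − 756/720 = 1 − 1.05000 ≈ -0.0500

-0.0500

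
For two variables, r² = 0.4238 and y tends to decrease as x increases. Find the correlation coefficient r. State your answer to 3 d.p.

|r| = √0.4238 = 0.651
The association is negative, so r = −0.651.

-0.651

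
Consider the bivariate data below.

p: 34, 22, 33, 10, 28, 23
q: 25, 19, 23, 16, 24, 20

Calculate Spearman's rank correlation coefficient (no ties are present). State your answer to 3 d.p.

Rank p: 6, 2, 5, 1, 4, 3
Rank q: 6, 2, 4, 1, 5, 3
d = rank(p) − rank(q): 0, 0, 1, 0, -1, 0; Σd² = 2
ρ = 1 − 6Σd² / [n(n²−1)] = 1 − 6×2 / (6×35) = 1 − 12/210 ≈ 0.943

0.943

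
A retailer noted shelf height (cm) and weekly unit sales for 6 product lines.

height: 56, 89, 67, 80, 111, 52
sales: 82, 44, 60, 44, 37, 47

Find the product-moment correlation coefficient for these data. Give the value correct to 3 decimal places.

-0.667

n = 6, Σx = 455, Σy = 314, Σx² = 36971, Σy² = 17774, Σxy = 22599
nΣxy − ΣxΣy = 135594 − 142870 = -7276
nΣx² − (Σx)² = 221826 − 207025 = 14801; nΣy² − (Σy)² = 106644 − 98596 = 8048
r = -7276 / √(14801 × 8048) = -7276 / 10914.1398 ≈ -0.667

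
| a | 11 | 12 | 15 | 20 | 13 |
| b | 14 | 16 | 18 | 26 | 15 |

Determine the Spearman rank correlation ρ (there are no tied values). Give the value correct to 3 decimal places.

0.900

Rank a: 1, 2, 4, 5, 3
Rank b: 1, 3, 4, 5, 2
d = rank(a) − rank(b): 0, -1, 0, 0, 1; Σd² = 2
ρ = 1 − 6Σd² / [n(n²−1)] = 1 − 6×2 / (5×24) = 1 − 12/120 ≈ 0.900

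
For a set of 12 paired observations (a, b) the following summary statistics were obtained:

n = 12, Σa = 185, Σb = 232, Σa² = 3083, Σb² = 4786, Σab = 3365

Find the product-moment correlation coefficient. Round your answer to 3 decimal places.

r = (nΣab − ΣaΣb) / √[(nΣa² − (Σa)²)(nΣb² − (Σb)²)]
Numerator: 12×3365 − 185×232 = -2540
Denominator: √[(36996 − 34225)(57432 − 53824)] = √[2771 × 3608] = 3161.9247
r = -2540 / 3161.9247 ≈ -0.803

-0.803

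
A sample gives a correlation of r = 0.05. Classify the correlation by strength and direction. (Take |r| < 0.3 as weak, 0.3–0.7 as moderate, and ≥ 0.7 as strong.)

weak positive

r = 0.05 > 0 so the relationship is positive.
|r| = 0.05, which falls in the weak range.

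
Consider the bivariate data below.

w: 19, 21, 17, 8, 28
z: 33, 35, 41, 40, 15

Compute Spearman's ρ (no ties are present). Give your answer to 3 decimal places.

-0.800

Rank w: 3, 4, 2, 1, 5
Rank z: 2, 3, 5, 4, 1
d = rank(w) − rank(z): 1, 1, -3, -3, 4; Σd² = 36
ρ = 1 − 6Σd² / [n(n²−1)] = 1 − 6×36 / (5×24) = 1 − 216/120 ≈ -0.800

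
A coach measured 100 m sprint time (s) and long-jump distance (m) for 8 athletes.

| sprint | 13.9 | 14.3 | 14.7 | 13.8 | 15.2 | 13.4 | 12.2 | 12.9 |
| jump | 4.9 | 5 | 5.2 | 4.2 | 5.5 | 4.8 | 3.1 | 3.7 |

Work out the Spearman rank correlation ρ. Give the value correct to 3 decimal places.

0.976

Rank sprint: 5, 6, 7, 4, 8, 3, 1, 2
Rank jump: 5, 6, 7, 3, 8, 4, 1, 2
d = rank(sprint) − rank(jump): 0, 0, 0, 1, 0, -1, 0, 0; Σd² = 2
ρ = 1 − 6Σd² / [n(n²−1)] = 1 − 6×2 / (8×63) = 1 − 12/504 ≈ 0.976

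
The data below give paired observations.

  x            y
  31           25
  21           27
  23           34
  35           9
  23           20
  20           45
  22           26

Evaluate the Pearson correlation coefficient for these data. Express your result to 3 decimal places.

-0.732

n = 7, Σx = 175, Σy = 186, Σx² = 4569, Σy² = 5692, Σxy = 4371
nΣxy − ΣxΣy = 30597 − 32550 = -1953
nΣx² − (Σx)² = 31983 − 30625 = 1358; nΣy² − (Σy)² = 39844 − 34596 = 5248
r = -1953 / √(1358 × 5248) = -1953 / 2669.6037 ≈ -0.732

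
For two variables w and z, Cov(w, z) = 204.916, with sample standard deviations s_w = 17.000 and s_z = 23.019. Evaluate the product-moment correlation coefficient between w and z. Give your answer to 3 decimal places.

r = Cov(w,z) / (s_w · s_z) = 204.916 / (17.000 × 23.019)
  = 204.916 / 391.3230 ≈ 0.524

0.524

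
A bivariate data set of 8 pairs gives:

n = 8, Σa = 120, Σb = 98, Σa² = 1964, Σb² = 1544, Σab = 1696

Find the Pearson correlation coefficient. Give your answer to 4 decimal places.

r = (nΣab − ΣaΣb) / √[(nΣa² − (Σa)²)(nΣb² − (Σb)²)]
Numerator: 8×1696 − 120×98 = 1808
Denominator: √[(15712 − 14400)(12352 − 9604)] = √[1312 × 2748] = 1898.7828
r = 1808 / 1898.7828 ≈ 0.9522

0.9522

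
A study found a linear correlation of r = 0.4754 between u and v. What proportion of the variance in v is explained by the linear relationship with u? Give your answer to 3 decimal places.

r² = (0.4754)² = 0.226

0.226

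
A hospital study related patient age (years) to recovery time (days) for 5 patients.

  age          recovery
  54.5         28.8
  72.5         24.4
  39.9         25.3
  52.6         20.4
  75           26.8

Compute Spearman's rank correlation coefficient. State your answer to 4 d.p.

0.3000

Rank age: 3, 4, 1, 2, 5
Rank recovery: 5, 2, 3, 1, 4
d = rank(age) − rank(recovery): -2, 2, -2, 1, 1; Σd² = 14
ρ = 1 − 6Σd² / [n(n²−1)] = 1 − 6×14 / (5×24) = 1 − 84/120 ≈ 0.3000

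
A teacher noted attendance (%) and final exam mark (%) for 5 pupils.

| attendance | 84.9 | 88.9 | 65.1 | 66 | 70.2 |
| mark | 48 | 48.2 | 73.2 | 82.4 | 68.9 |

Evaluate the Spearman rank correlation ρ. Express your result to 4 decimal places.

Rank attendance: 4, 5, 1, 2, 3
Rank mark: 1, 2, 4, 5, 3
d = rank(attendance) − rank(mark): 3, 3, -3, -3, 0; Σd² = 36
ρ = 1 − 6Σd² / [n(n²−1)] = 1 − 6×36 / (5×24) = 1 − 216/120 ≈ -0.8000

-0.8000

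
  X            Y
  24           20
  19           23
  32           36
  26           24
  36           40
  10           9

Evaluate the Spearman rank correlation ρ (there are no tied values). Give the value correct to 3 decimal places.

Rank X: 3, 2, 5, 4, 6, 1
Rank Y: 2, 3, 5, 4, 6, 1
d = rank(X) − rank(Y): 1, -1, 0, 0, 0, 0; Σd² = 2
ρ = 1 − 6Σd² / [n(n²−1)] = 1 − 6×2 / (6×35) = 1 − 12/210 ≈ 0.943

0.943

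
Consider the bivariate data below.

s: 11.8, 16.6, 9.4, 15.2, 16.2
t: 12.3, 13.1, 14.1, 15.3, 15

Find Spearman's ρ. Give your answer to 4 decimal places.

0.1000

Rank s: 2, 5, 1, 3, 4
Rank t: 1, 2, 3, 5, 4
d = rank(s) − rank(t): 1, 3, -2, -2, 0; Σd² = 18
ρ = 1 − 6Σd² / [n(n²−1)] = 1 − 6×18 / (5×24) = 1 − 108/120 ≈ 0.1000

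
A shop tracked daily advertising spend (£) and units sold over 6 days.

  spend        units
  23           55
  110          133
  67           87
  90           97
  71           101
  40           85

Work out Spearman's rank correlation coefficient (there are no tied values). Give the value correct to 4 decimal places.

Rank spend: 1, 6, 3, 5, 4, 2
Rank units: 1, 6, 3, 4, 5, 2
d = rank(spend) − rank(units): 0, 0, 0, 1, -1, 0; Σd² = 2
ρ = 1 − 6Σd² / [n(n²−1)] = 1 − 6×2 / (6×35) = 1 − 12/210 ≈ 0.9429

0.9429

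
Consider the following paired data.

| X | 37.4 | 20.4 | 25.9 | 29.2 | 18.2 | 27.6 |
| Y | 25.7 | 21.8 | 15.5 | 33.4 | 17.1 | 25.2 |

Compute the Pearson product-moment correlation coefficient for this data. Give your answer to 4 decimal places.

0.5415

n = 6, ΣX = 158.7, ΣY = 138.7, ΣX² = 4431.37, ΣY² = 3418.99, ΣXY = 3789.37
nΣXY − ΣXΣY = 22736.22 − 22011.69 = 724.53
nΣX² − (ΣX)² = 26588.22 − 25185.69 = 1402.53; nΣY² − (ΣY)² = 20513.94 − 19237.69 = 1276.25
r = 724.53 / √(1402.53 × 1276.25) = 724.53 / 1337.9009 ≈ 0.5415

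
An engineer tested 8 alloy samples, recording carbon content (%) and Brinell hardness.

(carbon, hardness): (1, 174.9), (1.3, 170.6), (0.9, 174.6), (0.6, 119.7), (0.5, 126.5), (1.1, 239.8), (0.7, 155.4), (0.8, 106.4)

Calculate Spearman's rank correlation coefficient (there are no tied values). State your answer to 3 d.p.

Rank carbon: 6, 8, 5, 2, 1, 7, 3, 4
Rank hardness: 7, 5, 6, 2, 3, 8, 4, 1
d = rank(carbon) − rank(hardness): -1, 3, -1, 0, -2, -1, -1, 3; Σd² = 26
ρ = 1 − 6Σd² / [n(n²−1)] = 1 − 6×26 / (8×63) = 1 − 156/504 ≈ 0.690

0.690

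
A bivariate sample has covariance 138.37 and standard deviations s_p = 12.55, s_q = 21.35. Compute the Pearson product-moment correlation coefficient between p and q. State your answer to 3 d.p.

0.516

r = Cov(p,q) / (s_p · s_q) = 138.37 / (12.55 × 21.35)
  = 138.37 / 267.9425 ≈ 0.516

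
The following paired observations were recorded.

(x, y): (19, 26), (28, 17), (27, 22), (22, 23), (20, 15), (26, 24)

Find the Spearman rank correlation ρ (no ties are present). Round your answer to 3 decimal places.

-0.371

Rank x: 1, 6, 5, 3, 2, 4
Rank y: 6, 2, 3, 4, 1, 5
d = rank(x) − rank(y): -5, 4, 2, -1, 1, -1; Σd² = 48
ρ = 1 − 6Σd² / [n(n²−1)] = 1 − 6×48 / (6×35) = 1 − 288/210 ≈ -0.371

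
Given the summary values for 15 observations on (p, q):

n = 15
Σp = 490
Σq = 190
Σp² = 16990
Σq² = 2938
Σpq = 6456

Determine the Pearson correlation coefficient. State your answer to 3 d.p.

0.345

r = (nΣpq − ΣpΣq) / √[(nΣp² − (Σp)²)(nΣq² − (Σq)²)]
Numerator: 15×6456 − 490×190 = 3740
Denominator: √[(254850 − 240100)(44070 − 36100)] = √[14750 × 7970] = 10842.3936
r = 3740 / 10842.3936 ≈ 0.345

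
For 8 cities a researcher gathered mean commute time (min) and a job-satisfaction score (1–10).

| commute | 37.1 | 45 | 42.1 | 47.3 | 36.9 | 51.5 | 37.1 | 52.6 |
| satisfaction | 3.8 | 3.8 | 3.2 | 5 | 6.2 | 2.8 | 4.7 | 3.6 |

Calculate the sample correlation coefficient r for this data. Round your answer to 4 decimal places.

n = 8, Σx = 349.6, Σy = 33.1, Σx² = 15568.14, Σy² = 145.45, Σxy = 1419.91
nΣxy − ΣxΣy = 11359.28 − 11571.76 = -212.48
nΣx² − (Σx)² = 124545.12 − 122220.16 = 2324.96; nΣy² − (Σy)² = 1163.6 − 1095.61 = 67.99
r = -212.48 / √(2324.96 × 67.99) = -212.48 / 397.5852 ≈ -0.5344

-0.5344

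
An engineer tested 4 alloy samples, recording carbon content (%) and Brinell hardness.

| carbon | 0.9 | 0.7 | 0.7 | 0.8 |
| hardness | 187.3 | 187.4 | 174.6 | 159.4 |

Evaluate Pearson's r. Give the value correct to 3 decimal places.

0.065

n = 4, Σx = 3.1, Σy = 708.7, Σx² = 2.43, Σy² = 126093.57, Σxy = 549.49
nΣxy − ΣxΣy = 2197.96 − 2196.97 = 0.99
nΣx² − (Σx)² = 9.72 − 9.61 = 0.11; nΣy² − (Σy)² = 504374.28 − 502255.69 = 2118.59
r = 0.99 / √(0.11 × 2118.59) = 0.99 / 15.2658 ≈ 0.065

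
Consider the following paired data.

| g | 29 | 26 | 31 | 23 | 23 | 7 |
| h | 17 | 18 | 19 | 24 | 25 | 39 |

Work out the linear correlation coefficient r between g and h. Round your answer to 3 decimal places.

n = 6, Σg = 139, Σh = 142, Σg² = 3585, Σh² = 3696, Σgh = 2950
nΣgh − ΣgΣh = 17700 − 19738 = -2038
nΣg² − (Σg)² = 21510 − 19321 = 2189; nΣh² − (Σh)² = 22176 − 20164 = 2012
r = -2038 / √(2189 × 2012) = -2038 / 2098.6348 ≈ -0.971

-0.971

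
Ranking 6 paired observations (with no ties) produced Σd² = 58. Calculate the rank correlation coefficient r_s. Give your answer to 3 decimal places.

ρ = 1 − 6Σd² / [n(n²−1)] = 1 − 6×58 / (6×35)
  = 1 − 348/210 = 1 − 1.6571 ≈ -0.657

-0.657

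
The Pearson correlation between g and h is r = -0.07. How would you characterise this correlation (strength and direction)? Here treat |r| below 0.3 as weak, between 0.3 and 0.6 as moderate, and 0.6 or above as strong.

r = -0.07 < 0 so the relationship is negative.
|r| = 0.07, which falls in the weak range.

weak negative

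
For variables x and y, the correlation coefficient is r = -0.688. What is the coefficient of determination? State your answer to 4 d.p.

0.4733

r² = (-0.688)² = 0.4733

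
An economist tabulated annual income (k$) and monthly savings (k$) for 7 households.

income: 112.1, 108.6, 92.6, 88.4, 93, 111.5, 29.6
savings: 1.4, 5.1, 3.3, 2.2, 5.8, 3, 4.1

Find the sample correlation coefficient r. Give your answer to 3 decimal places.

-0.206

n = 7, Σx = 635.8, Σy = 24.9, Σx² = 62707.1, Σy² = 103.15, Σxy = 2206.12
nΣxy − ΣxΣy = 15442.84 − 15831.42 = -388.58
nΣx² − (Σx)² = 438949.7 − 404241.64 = 34708.06; nΣy² − (Σy)² = 722.05 − 620.01 = 102.04
r = -388.58 / √(34708.06 × 102.04) = -388.58 / 1881.9167 ≈ -0.206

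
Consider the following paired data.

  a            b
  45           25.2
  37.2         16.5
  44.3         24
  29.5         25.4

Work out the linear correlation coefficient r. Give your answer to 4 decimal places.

n = 4, Σa = 156, Σb = 91.1, Σa² = 6241.58, Σb² = 2128.45, Σab = 3560.3
nΣab − ΣaΣb = 14241.2 − 14211.6 = 29.6
nΣa² − (Σa)² = 24966.32 − 24336 = 630.32; nΣb² − (Σb)² = 8513.8 − 8299.21 = 214.59
r = 29.6 / √(630.32 × 214.59) = 29.6 / 367.7776 ≈ 0.0805

0.0805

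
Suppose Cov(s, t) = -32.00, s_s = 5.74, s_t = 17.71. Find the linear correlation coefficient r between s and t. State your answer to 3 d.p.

-0.315

r = Cov(s,t) / (s_s · s_t) = -32.00 / (5.74 × 17.71)
  = -32.00 / 101.6554 ≈ -0.315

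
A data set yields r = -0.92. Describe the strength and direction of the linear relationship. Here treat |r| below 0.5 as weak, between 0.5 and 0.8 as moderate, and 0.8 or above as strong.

strong negative

r = -0.92 < 0 so the relationship is negative.
|r| = 0.92, which falls in the strong range.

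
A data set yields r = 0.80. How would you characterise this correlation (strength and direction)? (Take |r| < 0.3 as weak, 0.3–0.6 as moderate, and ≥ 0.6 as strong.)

strong positive

r = 0.80 > 0 so the relationship is positive.
|r| = 0.80, which falls in the strong range.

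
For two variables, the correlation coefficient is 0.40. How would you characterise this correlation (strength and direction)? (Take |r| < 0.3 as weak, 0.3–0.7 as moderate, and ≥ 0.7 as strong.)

moderate positive

r = 0.40 > 0 so the relationship is positive.
|r| = 0.40, which falls in the moderate range.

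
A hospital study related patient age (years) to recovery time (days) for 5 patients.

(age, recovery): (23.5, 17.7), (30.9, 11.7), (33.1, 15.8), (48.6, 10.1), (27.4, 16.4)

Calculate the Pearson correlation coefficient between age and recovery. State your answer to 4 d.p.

n = 5, Σx = 163.5, Σy = 71.7, Σx² = 5715.39, Σy² = 1070.79, Σxy = 2240.68
nΣxy − ΣxΣy = 11203.4 − 11722.95 = -519.55
nΣx² − (Σx)² = 28576.95 − 26732.25 = 1844.7; nΣy² − (Σy)² = 5353.95 − 5140.89 = 213.06
r = -519.55 / √(1844.7 × 213.06) = -519.55 / 626.9225 ≈ -0.8287

-0.8287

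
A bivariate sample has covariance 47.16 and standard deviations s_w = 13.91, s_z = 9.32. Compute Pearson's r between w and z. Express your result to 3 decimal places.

0.364

r = Cov(w,z) / (s_w · s_z) = 47.16 / (13.91 × 9.32)
  = 47.16 / 129.6412 ≈ 0.364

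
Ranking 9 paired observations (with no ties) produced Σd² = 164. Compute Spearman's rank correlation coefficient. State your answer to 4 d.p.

-0.3667

ρ = 1 − 6Σd² / [n(n²−1)] = 1 − 6×164 / (9×80)
  = 1 − 984/720 = 1 − 1.36667 ≈ -0.3667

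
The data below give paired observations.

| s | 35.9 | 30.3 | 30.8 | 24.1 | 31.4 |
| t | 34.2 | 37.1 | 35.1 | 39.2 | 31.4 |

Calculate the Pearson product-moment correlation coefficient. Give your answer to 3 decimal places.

-0.700

n = 5, Σs = 152.5, Σt = 177, Σs² = 4722.31, Σt² = 6300.66, Σst = 5363.67
nΣst − ΣsΣt = 26818.35 − 26992.5 = -174.15
nΣs² − (Σs)² = 23611.55 − 23256.25 = 355.3; nΣt² − (Σt)² = 31503.3 − 31329 = 174.3
r = -174.15 / √(355.3 × 174.3) = -174.15 / 248.8550 ≈ -0.700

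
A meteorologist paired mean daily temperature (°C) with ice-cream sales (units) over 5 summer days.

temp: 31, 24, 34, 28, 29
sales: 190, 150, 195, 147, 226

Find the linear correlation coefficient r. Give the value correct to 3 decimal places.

0.562

n = 5, Σx = 146, Σy = 908, Σx² = 4318, Σy² = 169310, Σxy = 26790
nΣxy − ΣxΣy = 133950 − 132568 = 1382
nΣx² − (Σx)² = 21590 − 21316 = 274; nΣy² − (Σy)² = 846550 − 824464 = 22086
r = 1382 / √(274 × 22086) = 1382 / 2459.9927 ≈ 0.562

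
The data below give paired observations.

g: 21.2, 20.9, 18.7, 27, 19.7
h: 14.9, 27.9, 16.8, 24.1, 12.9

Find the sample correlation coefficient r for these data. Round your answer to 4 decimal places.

0.4969

n = 5, Σg = 107.5, Σh = 96.6, Σg² = 2353.03, Σh² = 2029.88, Σgh = 2117.98
nΣgh − ΣgΣh = 10589.9 − 10384.5 = 205.4
nΣg² − (Σg)² = 11765.15 − 11556.25 = 208.9; nΣh² − (Σh)² = 10149.4 − 9331.56 = 817.84
r = 205.4 / √(208.9 × 817.84) = 205.4 / 413.3362 ≈ 0.4969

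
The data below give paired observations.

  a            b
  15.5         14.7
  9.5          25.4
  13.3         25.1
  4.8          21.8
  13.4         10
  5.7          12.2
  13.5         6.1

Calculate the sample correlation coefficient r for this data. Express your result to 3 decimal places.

-0.276

n = 7, Σa = 75.7, Σb = 115.3, Σa² = 924.73, Σb² = 2252.55, Σab = 1193.51
nΣab − ΣaΣb = 8354.57 − 8728.21 = -373.64
nΣa² − (Σa)² = 6473.11 − 5730.49 = 742.62; nΣb² − (Σb)² = 15767.85 − 13294.09 = 2473.76
r = -373.64 / √(742.62 × 2473.76) = -373.64 / 1355.3832 ≈ -0.276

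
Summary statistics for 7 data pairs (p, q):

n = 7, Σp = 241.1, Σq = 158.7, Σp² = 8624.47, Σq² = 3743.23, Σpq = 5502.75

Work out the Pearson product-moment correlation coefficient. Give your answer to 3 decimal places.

r = (nΣpq − ΣpΣq) / √[(nΣp² − (Σp)²)(nΣq² − (Σq)²)]
Numerator: 7×5502.75 − 241.1×158.7 = 256.68
Denominator: √[(60371.29 − 58129.21)(26202.61 − 25185.69)] = √[2242.08 × 1016.92] = 1509.9722
r = 256.68 / 1509.9722 ≈ 0.170

0.170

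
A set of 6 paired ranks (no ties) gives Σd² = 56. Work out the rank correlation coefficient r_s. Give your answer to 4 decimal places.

-0.6000

ρ = 1 − 6Σd² / [n(n²−1)] = 1 − 6×56 / (6×35)
  = 1 − 336/210 = 1 − 1.60000 ≈ -0.6000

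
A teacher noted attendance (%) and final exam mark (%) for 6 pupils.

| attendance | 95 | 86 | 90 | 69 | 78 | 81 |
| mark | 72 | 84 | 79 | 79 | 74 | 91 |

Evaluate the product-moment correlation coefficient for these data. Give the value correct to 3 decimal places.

-0.216

n = 6, Σx = 499, Σy = 479, Σx² = 41927, Σy² = 38479, Σxy = 39768
nΣxy − ΣxΣy = 238608 − 239021 = -413
nΣx² − (Σx)² = 251562 − 249001 = 2561; nΣy² − (Σy)² = 230874 − 229441 = 1433
r = -413 / √(2561 × 1433) = -413 / 1915.7017 ≈ -0.216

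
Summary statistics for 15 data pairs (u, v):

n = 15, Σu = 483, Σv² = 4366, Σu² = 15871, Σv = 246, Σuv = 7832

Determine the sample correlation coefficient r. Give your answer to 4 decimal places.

r = (nΣuv − ΣuΣv) / √[(nΣu² − (Σu)²)(nΣv² − (Σv)²)]
Numerator: 15×7832 − 483×246 = -1338
Denominator: √[(238065 − 233289)(65490 − 60516)] = √[4776 × 4974] = 4873.9947
r = -1338 / 4873.9947 ≈ -0.2745

-0.2745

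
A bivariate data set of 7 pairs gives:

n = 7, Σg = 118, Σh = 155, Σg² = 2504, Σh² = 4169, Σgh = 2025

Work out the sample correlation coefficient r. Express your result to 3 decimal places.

-0.954

r = (nΣgh − ΣgΣh) / √[(nΣg² − (Σg)²)(nΣh² − (Σh)²)]
Numerator: 7×2025 − 118×155 = -4115
Denominator: √[(17528 − 13924)(29183 − 24025)] = √[3604 × 5158] = 4311.5464
r = -4115 / 4311.5464 ≈ -0.954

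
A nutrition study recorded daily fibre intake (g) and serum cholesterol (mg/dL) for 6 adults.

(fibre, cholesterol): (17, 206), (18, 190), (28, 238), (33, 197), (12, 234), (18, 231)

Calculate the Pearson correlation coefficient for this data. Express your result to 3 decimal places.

-0.199

n = 6, Σx = 126, Σy = 1296, Σx² = 2954, Σy² = 282106, Σxy = 27053
nΣxy − ΣxΣy = 162318 − 163296 = -978
nΣx² − (Σx)² = 17724 − 15876 = 1848; nΣy² − (Σy)² = 1692636 − 1679616 = 13020
r = -978 / √(1848 × 13020) = -978 / 4905.1972 ≈ -0.199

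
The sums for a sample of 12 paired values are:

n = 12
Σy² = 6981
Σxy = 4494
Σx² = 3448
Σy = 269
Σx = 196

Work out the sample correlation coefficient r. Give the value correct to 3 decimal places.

0.207

r = (nΣxy − ΣxΣy) / √[(nΣx² − (Σx)²)(nΣy² − (Σy)²)]
Numerator: 12×4494 − 196×269 = 1204
Denominator: √[(41376 − 38416)(83772 − 72361)] = √[2960 × 11411] = 5811.7605
r = 1204 / 5811.7605 ≈ 0.207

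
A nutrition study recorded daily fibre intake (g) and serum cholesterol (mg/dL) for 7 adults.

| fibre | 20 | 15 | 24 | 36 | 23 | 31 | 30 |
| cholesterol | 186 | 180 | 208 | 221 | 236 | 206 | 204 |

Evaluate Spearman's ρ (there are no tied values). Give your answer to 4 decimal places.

Rank fibre: 2, 1, 4, 7, 3, 6, 5
Rank cholesterol: 2, 1, 5, 6, 7, 4, 3
d = rank(fibre) − rank(cholesterol): 0, 0, -1, 1, -4, 2, 2; Σd² = 26
ρ = 1 − 6Σd² / [n(n²−1)] = 1 − 6×26 / (7×48) = 1 − 156/336 ≈ 0.5357

0.5357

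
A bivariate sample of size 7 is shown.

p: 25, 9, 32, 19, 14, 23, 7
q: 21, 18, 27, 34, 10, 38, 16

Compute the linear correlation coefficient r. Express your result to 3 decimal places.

0.552

n = 7, Σp = 129, Σq = 164, Σp² = 2865, Σq² = 4450, Σpq = 3323
nΣpq − ΣpΣq = 23261 − 21156 = 2105
nΣp² − (Σp)² = 20055 − 16641 = 3414; nΣq² − (Σq)² = 31150 − 26896 = 4254
r = 2105 / √(3414 × 4254) = 2105 / 3810.9259 ≈ 0.552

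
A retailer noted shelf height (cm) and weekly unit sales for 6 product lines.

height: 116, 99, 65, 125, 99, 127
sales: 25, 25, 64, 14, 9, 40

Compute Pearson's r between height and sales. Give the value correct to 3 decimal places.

n = 6, Σx = 631, Σy = 177, Σx² = 69037, Σy² = 7223, Σxy = 17256
nΣxy − ΣxΣy = 103536 − 111687 = -8151
nΣx² − (Σx)² = 414222 − 398161 = 16061; nΣy² − (Σy)² = 43338 − 31329 = 12009
r = -8151 / √(16061 × 12009) = -8151 / 13888.0002 ≈ -0.587

-0.587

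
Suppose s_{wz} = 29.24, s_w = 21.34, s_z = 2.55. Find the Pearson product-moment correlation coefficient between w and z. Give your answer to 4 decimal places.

0.5373

r = Cov(w,z) / (s_w · s_z) = 29.24 / (21.34 × 2.55)
  = 29.24 / 54.4170 ≈ 0.5373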